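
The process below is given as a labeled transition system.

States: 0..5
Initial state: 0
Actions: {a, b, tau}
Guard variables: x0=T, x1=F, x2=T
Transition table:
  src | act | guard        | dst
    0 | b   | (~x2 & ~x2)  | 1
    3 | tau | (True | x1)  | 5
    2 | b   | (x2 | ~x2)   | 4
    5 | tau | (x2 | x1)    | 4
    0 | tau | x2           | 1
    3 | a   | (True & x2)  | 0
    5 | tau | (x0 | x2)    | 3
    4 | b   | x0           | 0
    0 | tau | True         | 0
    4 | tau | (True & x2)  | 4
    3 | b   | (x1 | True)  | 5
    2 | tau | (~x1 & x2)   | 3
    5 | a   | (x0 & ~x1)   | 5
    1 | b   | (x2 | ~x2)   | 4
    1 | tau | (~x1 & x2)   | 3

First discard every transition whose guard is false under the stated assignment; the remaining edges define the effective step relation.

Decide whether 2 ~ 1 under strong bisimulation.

Answer: BISIMILAR

Trace:
Bisimulation quotient by refinement:
  π0 = {{0,1,2,3,4,5}}
  π1 = {{0},{1,2,4},{3},{5}}
  π2 = {{0},{1,2},{3},{4},{5}}
stable after 3 split(s): 5 block(s)
2∈{1,2}, 1∈{1,2}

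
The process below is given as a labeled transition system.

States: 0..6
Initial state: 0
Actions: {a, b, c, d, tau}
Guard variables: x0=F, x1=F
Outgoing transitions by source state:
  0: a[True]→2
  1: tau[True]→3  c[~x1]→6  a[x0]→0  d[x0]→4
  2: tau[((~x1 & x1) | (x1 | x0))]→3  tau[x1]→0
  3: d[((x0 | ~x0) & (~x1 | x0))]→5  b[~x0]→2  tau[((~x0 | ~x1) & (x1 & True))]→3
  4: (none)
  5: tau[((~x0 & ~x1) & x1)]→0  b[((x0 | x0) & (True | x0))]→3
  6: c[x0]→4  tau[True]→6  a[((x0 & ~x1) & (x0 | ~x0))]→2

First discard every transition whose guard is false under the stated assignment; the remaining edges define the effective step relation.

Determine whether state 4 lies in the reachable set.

Guard filter leaves 6 enabled edge(s).
depth 0: {0}
depth 1: {2}  cumulative {0,2}
Reachable = {0,2}

Answer: UNREACHABLE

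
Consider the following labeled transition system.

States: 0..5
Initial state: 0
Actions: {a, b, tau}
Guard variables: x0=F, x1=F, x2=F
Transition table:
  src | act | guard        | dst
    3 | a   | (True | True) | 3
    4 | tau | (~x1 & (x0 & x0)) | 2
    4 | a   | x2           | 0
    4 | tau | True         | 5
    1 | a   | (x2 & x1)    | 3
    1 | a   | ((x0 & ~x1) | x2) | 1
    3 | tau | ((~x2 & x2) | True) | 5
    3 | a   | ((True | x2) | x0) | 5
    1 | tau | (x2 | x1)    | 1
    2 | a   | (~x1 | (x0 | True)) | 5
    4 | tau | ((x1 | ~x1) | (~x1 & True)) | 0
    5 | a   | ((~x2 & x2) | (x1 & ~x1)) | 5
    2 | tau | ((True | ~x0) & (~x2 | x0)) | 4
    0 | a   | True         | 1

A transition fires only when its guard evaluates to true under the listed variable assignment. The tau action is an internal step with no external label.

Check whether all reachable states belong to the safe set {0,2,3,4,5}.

Answer: INVARIANT VIOLATED at state 1

Working:
Inv-set: {0,2,3,4,5}
Reachable = {0,1}
  0: ✓
  1: ✗ unsafe
counterexample path to 1: a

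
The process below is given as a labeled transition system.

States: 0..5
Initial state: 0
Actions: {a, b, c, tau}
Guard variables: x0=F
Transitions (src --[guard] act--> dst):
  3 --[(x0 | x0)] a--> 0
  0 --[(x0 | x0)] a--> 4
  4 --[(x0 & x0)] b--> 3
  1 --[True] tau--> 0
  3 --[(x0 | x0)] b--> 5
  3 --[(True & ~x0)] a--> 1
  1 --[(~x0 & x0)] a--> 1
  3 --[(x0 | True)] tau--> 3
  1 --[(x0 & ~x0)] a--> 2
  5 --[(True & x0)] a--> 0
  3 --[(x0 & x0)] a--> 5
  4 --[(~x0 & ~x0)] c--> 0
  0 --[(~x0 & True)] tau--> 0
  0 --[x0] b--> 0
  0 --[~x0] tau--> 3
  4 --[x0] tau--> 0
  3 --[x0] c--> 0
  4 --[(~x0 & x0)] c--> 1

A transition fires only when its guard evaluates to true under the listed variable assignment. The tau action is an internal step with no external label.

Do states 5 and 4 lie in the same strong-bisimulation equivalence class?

Refine partition for ~:
  π0 = {{0,1,2,3,4,5}}
  π1 = {{0,1},{2,5},{3},{4}}
  π2 = {{0},{1},{2,5},{3},{4}}
stable after 3 split(s): 5 block(s)
5∈{2,5}, 4∈{4}

Answer: NOT BISIMILAR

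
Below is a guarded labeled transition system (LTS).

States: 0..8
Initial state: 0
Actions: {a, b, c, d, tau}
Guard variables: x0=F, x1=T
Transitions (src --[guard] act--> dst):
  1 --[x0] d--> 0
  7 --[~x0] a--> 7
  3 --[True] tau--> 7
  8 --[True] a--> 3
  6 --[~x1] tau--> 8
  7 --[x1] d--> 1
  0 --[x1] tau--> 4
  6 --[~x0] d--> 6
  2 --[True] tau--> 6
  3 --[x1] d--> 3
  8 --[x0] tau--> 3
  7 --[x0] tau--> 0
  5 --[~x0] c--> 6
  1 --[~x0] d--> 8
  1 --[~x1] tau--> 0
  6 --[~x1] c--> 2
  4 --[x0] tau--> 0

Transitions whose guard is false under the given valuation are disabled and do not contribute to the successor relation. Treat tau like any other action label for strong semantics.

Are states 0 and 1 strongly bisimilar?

Answer: NOT BISIMILAR

Working:
Compute ~ classes (split until stable):
  P[0] = {{0,1,2,3,4,5,6,7,8}}
  P[1] = {{0,2},{1,6},{3},{4},{5},{7},{8}}
  P[2] = {{0},{1},{2},{3},{4},{5},{6},{7},{8}}
stable after 3 split(s): 9 block(s)
0∈{0}, 1∈{1}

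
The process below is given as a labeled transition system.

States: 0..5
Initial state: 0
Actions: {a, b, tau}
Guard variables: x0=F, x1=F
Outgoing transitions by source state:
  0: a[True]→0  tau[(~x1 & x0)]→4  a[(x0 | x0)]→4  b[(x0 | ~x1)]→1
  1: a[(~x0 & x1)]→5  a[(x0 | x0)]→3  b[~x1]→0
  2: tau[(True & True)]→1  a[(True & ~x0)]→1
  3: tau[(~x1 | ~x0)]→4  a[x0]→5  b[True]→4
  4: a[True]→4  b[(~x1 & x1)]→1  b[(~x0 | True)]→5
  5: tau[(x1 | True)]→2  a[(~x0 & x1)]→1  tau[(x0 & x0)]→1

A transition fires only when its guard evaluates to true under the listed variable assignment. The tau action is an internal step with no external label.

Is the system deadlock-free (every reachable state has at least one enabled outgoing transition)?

Reach set: {0,1}
  0: a→0  b→1  [2 out]
  1: b→0  [1 out]

Answer: DEADLOCK-FREE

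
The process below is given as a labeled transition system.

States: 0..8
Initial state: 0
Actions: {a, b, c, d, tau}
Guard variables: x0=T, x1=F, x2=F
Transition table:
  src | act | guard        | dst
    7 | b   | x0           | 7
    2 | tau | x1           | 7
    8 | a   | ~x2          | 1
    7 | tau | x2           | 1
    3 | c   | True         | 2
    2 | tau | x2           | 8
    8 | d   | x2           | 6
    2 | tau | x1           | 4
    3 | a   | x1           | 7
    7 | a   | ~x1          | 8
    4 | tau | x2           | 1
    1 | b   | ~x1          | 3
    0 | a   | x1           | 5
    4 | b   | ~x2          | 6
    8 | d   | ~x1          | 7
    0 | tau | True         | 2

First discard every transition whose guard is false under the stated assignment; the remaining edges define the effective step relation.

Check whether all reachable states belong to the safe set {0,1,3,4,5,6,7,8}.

Safe = {0,1,3,4,5,6,7,8}
R = {0,2}
  0: safe
  2: VIOLATES
witness against invariant: tau → 2

Answer: INVARIANT VIOLATED at state 2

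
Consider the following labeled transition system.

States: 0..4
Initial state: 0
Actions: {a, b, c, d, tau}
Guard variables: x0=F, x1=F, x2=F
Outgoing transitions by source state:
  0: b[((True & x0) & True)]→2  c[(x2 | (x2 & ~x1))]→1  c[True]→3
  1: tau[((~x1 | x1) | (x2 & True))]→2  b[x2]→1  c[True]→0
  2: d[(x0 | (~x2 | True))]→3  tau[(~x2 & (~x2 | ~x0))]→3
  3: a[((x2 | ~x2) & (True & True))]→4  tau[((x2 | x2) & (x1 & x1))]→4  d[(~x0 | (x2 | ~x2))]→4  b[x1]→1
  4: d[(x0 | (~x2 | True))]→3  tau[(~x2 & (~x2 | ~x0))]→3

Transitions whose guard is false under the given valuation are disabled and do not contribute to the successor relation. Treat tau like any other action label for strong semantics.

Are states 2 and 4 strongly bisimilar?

Compute ~ classes (split until stable):
  P[0] = {{0,1,2,3,4}}
  P[1] = {{0},{1},{2,4},{3}}
4 equivalence class(es) (converged in 2)
class of 2: {2,4}; class of 4: {2,4}

Answer: BISIMILAR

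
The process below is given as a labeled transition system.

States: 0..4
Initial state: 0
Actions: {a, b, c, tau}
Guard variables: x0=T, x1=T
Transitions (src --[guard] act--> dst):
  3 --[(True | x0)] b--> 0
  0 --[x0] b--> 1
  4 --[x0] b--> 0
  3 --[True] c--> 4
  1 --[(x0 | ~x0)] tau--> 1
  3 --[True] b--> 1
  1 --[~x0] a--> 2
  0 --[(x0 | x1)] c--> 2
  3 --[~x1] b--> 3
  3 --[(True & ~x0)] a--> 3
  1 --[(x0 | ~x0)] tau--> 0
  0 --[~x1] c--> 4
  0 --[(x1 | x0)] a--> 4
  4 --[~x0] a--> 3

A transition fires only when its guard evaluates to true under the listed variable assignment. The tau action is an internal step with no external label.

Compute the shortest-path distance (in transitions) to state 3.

BFS to 3:
  Layer 0: {0}
  Layer 1: {1,2,4}
3 never appears.

Answer: UNREACHABLE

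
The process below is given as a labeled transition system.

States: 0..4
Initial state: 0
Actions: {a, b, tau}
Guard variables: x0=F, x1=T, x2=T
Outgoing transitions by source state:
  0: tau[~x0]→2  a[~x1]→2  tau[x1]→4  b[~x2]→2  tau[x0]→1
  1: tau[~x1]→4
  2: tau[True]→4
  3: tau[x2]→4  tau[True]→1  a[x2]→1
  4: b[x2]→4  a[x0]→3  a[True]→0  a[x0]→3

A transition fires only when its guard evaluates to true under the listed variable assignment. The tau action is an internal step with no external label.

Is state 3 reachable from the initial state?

Answer: UNREACHABLE

Analysis:
8 transition(s) survive guard evaluation.
L0 = {0}
L1 = {2,4}  now seen {0,2,4}
Reachable = {0,2,4}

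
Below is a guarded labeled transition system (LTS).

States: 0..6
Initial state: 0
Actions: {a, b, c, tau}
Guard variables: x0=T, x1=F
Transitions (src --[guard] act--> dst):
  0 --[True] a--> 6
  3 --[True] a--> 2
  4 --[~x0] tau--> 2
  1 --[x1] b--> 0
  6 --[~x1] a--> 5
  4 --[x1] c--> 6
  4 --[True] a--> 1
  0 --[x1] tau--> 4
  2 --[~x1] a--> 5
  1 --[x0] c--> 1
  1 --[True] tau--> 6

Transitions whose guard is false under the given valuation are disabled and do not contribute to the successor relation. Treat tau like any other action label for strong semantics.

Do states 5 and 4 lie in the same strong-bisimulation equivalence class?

Answer: NOT BISIMILAR

Analysis:
Compute ~ classes (split until stable):
  P[0] = {{0,1,2,3,4,5,6}}
  P[1] = {{0,2,3,4,6},{1},{5}}
  P[2] = {{0,3},{1},{2,6},{4},{5}}
5 equivalence class(es) (converged in 3)
5∈{5}, 4∈{4}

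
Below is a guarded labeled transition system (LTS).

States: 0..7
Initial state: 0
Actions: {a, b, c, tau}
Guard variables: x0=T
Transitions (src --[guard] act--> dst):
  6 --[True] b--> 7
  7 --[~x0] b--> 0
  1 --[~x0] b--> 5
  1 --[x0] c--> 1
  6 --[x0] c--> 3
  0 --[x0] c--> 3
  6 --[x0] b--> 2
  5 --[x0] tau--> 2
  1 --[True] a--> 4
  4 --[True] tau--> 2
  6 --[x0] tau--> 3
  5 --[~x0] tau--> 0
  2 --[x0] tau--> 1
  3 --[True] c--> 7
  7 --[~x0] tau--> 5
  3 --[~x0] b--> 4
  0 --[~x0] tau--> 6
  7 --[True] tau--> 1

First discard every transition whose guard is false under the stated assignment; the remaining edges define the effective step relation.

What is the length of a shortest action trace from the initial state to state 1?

Answer: 3

Analysis:
BFS to 1:
  depth 0: {0}
  depth 1: {3}
  depth 2: {7}
  depth 3: {1}
depth(1)=3, e.g. c·c·tau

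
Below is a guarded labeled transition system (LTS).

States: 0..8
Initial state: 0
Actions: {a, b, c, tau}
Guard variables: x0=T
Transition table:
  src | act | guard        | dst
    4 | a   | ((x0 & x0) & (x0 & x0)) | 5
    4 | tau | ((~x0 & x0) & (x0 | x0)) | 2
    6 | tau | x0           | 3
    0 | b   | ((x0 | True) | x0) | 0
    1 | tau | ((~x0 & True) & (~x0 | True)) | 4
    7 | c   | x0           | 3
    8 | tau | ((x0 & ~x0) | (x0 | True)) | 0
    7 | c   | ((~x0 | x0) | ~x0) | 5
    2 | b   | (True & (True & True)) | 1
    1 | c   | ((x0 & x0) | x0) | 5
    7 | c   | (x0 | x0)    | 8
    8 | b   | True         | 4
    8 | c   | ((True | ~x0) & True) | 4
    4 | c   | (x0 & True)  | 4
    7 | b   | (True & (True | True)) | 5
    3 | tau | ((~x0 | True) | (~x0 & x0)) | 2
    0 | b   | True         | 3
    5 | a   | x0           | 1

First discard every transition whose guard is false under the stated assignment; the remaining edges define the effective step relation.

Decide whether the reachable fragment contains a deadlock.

R = {0,1,2,3,5}
  0: b→0  b→3  [2 out]
  1: c→5  [1 out]
  2: b→1  [1 out]
  3: tau→2  [1 out]
  5: a→1  [1 out]

Answer: DEADLOCK-FREE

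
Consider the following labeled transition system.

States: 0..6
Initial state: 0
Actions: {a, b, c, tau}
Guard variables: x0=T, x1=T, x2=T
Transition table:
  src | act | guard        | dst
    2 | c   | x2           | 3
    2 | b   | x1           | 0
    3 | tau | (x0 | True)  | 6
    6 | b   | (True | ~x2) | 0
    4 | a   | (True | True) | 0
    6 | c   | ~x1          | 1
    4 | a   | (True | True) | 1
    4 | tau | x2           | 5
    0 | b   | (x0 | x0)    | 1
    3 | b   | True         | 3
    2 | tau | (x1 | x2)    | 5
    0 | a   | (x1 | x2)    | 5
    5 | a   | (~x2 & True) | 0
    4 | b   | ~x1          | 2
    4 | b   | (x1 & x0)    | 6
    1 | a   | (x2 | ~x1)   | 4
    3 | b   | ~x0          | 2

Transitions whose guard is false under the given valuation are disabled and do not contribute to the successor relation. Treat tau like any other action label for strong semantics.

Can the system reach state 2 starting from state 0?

13 transition(s) survive guard evaluation.
Layer 0: {0}
Layer 1: {1,5}  now seen {0,1,5}
Layer 2: {4}  now seen {0,1,4,5}
Layer 3: {6}  now seen {0,1,4,5,6}
R = {0,1,4,5,6}

Answer: UNREACHABLE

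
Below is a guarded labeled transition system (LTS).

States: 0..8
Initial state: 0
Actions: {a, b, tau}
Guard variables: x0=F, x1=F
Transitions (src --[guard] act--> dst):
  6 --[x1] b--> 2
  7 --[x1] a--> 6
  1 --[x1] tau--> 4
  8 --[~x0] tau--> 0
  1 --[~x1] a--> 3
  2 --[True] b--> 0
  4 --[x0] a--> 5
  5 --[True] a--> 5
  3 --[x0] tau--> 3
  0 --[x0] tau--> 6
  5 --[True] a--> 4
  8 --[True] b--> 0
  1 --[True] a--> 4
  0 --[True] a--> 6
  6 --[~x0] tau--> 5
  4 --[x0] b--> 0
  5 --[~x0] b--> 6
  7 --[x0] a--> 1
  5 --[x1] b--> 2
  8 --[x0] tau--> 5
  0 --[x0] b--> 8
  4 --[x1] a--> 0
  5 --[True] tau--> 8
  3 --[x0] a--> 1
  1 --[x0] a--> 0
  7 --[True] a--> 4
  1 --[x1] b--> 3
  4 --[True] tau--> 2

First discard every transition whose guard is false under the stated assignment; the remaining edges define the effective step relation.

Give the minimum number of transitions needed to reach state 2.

Breadth-first toward 2:
  depth 0: {0}
  depth 1: {6}
  depth 2: {5}
  depth 3: {4,8}
  depth 4: {2}
first hit 2 at d=4 via a·tau·a·tau

Answer: 4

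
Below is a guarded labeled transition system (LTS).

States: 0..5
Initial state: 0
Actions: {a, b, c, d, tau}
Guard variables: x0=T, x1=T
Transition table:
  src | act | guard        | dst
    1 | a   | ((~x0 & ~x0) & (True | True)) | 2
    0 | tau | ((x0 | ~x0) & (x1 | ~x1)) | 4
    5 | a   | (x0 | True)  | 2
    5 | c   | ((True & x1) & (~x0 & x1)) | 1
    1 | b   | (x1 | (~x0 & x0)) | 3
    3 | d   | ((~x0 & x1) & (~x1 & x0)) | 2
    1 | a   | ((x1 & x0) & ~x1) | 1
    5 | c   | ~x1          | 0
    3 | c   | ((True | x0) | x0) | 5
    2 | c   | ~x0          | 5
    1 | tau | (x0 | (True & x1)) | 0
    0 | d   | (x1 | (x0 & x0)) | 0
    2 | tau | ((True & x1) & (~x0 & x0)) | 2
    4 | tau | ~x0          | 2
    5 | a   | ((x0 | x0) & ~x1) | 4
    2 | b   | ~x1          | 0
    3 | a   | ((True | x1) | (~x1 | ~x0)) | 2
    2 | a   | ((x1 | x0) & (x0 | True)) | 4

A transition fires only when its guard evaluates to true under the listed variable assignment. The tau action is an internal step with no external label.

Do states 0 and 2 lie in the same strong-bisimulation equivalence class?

Answer: NOT BISIMILAR

Trace:
Compute ~ classes (split until stable):
  P[0] = {{0,1,2,3,4,5}}
  P[1] = {{0},{1},{2,5},{3},{4}}
  P[2] = {{0},{1},{2},{3},{4},{5}}
stable after 3 split(s): 6 block(s)
[0]={0}  [2]={2}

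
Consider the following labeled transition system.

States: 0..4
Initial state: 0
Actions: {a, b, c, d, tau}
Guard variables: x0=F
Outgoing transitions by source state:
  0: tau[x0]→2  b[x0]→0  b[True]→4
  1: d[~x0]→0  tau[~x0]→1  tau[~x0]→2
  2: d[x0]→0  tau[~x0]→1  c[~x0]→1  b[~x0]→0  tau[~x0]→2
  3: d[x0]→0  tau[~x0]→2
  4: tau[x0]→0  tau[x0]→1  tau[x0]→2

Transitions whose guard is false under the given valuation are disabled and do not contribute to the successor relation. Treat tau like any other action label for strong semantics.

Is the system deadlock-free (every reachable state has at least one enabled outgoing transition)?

Answer: DEADLOCK at state 4

Working:
Reachable = {0,4}
  0: b→4  [1 out]
  4: ∅  [deadlock]
Path to 4: b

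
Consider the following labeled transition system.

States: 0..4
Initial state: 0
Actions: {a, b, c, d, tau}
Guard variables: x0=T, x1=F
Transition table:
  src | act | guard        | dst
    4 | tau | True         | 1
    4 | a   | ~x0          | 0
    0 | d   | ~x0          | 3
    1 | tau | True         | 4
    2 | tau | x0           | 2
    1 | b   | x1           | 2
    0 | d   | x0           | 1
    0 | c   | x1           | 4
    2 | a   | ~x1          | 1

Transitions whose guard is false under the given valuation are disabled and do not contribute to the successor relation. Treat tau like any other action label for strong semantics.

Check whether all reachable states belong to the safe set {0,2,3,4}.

Answer: INVARIANT VIOLATED at state 1

Trace:
Allowed set {0,2,3,4}
R = {0,1,4}
  0: ✓
  1: ✗ unsafe
  4: ✓
witness against invariant: d → 1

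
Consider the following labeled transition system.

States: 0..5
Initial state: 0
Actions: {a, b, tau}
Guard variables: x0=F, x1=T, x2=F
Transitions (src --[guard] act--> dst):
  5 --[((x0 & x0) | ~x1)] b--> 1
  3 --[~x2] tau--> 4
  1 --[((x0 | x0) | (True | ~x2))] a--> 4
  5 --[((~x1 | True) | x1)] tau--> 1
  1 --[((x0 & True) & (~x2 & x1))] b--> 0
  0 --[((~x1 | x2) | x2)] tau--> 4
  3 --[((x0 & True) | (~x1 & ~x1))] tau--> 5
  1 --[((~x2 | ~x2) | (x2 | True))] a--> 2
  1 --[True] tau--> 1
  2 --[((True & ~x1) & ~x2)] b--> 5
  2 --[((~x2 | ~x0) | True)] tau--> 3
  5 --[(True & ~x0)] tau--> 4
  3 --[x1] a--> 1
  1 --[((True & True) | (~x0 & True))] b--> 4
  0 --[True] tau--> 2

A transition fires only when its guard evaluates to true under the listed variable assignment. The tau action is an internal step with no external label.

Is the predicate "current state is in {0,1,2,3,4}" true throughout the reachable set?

Answer: INVARIANT HOLDS

Analysis:
Safe = {0,1,2,3,4}
Reach set: {0,1,2,3,4}
  0: safe
  1: safe
  2: safe
  3: safe
  4: safe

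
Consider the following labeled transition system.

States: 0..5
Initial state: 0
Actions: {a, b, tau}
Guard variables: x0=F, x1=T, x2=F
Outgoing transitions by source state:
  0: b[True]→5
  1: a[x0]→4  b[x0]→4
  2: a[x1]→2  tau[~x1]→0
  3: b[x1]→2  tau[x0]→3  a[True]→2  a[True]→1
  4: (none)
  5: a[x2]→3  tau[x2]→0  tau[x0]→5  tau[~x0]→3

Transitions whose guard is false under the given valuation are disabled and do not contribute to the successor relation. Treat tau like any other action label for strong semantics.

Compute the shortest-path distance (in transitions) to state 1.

Answer: 3

Analysis:
Breadth-first toward 1:
  Layer 0: {0}
  Layer 1: {5}
  Layer 2: {3}
  Layer 3: {1,2}
1 enters at depth 3; path b·tau·a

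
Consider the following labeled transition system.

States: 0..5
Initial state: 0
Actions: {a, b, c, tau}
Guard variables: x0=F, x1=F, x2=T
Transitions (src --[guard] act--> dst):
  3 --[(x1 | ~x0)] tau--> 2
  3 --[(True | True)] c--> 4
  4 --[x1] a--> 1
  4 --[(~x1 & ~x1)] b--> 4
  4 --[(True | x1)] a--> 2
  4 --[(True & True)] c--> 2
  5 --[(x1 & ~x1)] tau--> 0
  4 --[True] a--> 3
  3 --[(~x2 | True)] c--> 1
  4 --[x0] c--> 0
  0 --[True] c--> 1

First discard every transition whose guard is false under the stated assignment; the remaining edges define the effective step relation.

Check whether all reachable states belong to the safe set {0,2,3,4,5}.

Answer: INVARIANT VIOLATED at state 1

Analysis:
Inv-set: {0,2,3,4,5}
R = {0,1}
  0: ✓
  1: VIOLATES
counterexample path to 1: c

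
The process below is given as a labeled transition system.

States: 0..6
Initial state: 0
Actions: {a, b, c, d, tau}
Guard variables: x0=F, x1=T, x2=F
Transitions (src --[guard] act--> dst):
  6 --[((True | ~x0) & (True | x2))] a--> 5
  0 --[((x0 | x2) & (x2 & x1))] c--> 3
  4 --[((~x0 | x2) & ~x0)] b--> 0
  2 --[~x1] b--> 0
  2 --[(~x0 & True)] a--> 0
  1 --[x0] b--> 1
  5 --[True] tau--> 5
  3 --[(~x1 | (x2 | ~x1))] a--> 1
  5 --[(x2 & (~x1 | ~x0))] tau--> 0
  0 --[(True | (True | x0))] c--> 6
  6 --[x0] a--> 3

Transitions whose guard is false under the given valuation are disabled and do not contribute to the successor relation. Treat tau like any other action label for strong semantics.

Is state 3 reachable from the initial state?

Answer: UNREACHABLE

Trace:
Guard filter leaves 5 enabled edge(s).
Layer 0: {0}
Layer 1: {6}  total {0,6}
Layer 2: {5}  total {0,5,6}
R = {0,5,6}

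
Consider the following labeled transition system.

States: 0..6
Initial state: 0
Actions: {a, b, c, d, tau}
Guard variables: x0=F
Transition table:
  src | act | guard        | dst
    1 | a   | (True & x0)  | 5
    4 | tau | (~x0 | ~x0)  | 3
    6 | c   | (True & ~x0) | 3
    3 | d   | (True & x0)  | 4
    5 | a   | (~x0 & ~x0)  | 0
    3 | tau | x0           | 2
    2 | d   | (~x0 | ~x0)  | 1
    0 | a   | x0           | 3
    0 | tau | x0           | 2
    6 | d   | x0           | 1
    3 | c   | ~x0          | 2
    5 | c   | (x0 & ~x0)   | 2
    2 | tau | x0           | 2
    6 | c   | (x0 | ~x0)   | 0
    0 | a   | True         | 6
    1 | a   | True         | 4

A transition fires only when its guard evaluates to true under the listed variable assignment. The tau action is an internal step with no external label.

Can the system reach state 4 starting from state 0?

8 transition(s) survive guard evaluation.
Layer 0: {0}
Layer 1: {6}  now seen {0,6}
Layer 2: {3}  now seen {0,3,6}
Layer 3: {2}  now seen {0,2,3,6}
Layer 4: {1}  now seen {0,1,2,3,6}
Layer 5: {4}  now seen {0,1,2,3,4,6}
Reach set: {0,1,2,3,4,6}
trace reaching 4: a·c·c·d·a

Answer: REACHABLE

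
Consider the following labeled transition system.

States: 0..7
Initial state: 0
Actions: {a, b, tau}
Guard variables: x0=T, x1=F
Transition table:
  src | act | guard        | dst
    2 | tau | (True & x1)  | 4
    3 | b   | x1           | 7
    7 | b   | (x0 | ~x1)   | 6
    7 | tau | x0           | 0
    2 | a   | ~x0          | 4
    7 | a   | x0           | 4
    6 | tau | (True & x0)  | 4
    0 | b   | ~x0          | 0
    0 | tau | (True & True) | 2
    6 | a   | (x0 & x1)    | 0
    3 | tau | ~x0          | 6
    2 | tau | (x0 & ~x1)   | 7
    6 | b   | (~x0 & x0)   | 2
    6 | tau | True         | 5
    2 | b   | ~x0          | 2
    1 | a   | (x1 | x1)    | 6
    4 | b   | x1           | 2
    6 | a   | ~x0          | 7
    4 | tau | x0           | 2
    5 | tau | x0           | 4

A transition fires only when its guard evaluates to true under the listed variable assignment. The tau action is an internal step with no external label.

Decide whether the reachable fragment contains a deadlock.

Reachable = {0,2,4,5,6,7}
  0: tau→2  [deg 1]
  2: tau→7  [deg 1]
  4: tau→2  [deg 1]
  5: tau→4  [deg 1]
  6: tau→4  tau→5  [deg 2]
  7: a→4  b→6  tau→0  [deg 3]

Answer: DEADLOCK-FREE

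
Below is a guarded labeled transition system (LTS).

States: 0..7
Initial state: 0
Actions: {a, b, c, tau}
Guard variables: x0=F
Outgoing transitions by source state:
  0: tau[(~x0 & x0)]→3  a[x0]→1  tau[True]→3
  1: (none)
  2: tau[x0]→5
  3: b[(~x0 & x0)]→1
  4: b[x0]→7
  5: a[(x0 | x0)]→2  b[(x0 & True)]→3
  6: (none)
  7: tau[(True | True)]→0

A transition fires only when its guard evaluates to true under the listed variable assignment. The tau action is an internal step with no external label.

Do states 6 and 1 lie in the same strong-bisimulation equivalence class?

Bisimulation quotient by refinement:
  P[0] = {{0,1,2,3,4,5,6,7}}
  P[1] = {{0,7},{1,2,3,4,5,6}}
  P[2] = {{0},{1,2,3,4,5,6},{7}}
Fixed point at round 3; 3 class(es).
6∈{1,2,3,4,5,6}, 1∈{1,2,3,4,5,6}

Answer: BISIMILAR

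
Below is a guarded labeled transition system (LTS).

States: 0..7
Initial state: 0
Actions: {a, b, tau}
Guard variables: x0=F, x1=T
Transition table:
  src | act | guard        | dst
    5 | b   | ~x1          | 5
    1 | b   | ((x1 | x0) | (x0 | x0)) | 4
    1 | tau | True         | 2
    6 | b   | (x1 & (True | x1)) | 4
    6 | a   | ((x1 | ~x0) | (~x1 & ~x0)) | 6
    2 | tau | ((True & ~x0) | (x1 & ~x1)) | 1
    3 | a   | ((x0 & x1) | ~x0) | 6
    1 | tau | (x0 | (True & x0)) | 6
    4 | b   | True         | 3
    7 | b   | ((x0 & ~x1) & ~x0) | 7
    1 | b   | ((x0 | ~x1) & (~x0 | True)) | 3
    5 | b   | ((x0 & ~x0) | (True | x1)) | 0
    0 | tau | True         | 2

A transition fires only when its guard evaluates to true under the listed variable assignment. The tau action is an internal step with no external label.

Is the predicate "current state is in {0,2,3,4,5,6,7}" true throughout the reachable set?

Answer: INVARIANT VIOLATED at state 1

Analysis:
Safe = {0,2,3,4,5,6,7}
R = {0,1,2,3,4,6}
  0: safe
  1: VIOLATES
  2: safe
  3: safe
  4: safe
  6: safe
reach 1 via tau·tau — violates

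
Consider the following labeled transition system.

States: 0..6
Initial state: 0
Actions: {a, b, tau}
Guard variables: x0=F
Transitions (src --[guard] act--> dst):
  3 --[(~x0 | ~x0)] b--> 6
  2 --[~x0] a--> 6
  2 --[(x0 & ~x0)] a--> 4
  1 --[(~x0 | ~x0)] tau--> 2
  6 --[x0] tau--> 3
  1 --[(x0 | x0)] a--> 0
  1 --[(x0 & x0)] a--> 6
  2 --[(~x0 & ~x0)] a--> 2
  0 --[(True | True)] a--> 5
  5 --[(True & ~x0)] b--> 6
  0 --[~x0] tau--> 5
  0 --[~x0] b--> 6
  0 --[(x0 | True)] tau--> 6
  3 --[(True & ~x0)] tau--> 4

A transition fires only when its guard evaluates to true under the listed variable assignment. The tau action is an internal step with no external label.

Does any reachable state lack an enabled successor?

Answer: DEADLOCK at state 6

Analysis:
Reach set: {0,5,6}
  0: a→5  b→6  tau→5  tau→6  [deg 4]
  5: b→6  [deg 1]
  6: ∅  [deadlock]
trace reaching 6: tau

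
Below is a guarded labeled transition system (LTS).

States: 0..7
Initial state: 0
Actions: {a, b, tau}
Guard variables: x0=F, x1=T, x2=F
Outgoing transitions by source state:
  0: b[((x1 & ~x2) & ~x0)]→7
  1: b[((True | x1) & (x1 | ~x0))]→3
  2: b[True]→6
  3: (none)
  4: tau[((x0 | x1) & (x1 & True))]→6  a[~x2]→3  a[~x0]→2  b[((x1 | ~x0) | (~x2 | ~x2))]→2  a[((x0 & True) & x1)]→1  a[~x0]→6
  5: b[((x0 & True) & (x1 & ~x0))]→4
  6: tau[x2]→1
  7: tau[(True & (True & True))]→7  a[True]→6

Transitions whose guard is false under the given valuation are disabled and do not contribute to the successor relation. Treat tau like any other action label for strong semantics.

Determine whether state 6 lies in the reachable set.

10 transition(s) survive guard evaluation.
L0 = {0}
L1 = {7}  now seen {0,7}
L2 = {6}  now seen {0,6,7}
Reachable = {0,6,7}
Path to 6: b·a

Answer: REACHABLE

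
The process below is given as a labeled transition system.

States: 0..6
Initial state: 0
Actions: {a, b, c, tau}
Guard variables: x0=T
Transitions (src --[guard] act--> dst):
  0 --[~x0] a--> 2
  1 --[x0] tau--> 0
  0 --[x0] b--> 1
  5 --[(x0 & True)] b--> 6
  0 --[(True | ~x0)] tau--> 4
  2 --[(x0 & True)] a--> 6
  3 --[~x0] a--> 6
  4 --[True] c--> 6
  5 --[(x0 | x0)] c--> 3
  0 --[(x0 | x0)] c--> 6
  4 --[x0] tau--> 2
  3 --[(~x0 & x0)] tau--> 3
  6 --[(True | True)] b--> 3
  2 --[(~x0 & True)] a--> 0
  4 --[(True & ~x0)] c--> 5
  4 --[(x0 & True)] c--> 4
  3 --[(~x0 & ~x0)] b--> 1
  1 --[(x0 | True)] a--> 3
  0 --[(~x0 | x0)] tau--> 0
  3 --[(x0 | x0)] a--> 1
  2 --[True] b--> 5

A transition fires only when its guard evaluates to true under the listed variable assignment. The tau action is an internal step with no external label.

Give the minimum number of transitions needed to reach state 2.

Answer: 2

Working:
BFS to 2:
  depth 0: {0}
  depth 1: {1,4,6}
  depth 2: {2,3}
depth(2)=2, e.g. tau·tau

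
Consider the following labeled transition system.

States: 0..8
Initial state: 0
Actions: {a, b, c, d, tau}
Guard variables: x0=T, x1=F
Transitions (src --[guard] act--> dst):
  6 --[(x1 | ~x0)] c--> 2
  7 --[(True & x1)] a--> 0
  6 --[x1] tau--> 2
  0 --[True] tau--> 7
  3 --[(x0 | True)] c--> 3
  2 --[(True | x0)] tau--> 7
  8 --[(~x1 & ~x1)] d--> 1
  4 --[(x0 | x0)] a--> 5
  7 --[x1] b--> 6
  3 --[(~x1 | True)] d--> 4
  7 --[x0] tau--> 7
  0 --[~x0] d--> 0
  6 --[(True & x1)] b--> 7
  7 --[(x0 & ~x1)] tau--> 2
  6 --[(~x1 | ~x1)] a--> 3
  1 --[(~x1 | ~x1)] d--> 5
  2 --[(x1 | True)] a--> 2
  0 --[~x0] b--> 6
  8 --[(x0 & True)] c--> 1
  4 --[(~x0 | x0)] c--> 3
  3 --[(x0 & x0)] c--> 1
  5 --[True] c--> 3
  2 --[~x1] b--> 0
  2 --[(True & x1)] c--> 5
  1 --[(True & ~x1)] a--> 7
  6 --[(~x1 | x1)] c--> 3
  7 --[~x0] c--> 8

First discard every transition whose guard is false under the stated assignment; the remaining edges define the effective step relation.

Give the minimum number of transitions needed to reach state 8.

Answer: UNREACHABLE

Trace:
Layered search for 8:
  L0 = {0}
  L1 = {7}
  L2 = {2}
8 never appears.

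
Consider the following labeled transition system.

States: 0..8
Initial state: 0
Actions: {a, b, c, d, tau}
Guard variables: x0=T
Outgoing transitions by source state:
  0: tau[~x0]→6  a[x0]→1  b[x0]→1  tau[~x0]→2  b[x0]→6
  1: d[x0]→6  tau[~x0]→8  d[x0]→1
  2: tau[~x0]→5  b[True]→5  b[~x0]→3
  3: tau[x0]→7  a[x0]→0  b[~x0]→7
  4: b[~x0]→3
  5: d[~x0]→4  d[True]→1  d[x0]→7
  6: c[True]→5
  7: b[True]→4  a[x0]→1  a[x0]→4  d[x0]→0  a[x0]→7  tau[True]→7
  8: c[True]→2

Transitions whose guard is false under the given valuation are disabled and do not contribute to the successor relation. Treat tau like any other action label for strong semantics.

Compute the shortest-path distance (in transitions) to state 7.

Answer: 3

Working:
Breadth-first toward 7:
  depth 0: {0}
  depth 1: {1,6}
  depth 2: {5}
  depth 3: {7}
7 enters at depth 3; path b·c·d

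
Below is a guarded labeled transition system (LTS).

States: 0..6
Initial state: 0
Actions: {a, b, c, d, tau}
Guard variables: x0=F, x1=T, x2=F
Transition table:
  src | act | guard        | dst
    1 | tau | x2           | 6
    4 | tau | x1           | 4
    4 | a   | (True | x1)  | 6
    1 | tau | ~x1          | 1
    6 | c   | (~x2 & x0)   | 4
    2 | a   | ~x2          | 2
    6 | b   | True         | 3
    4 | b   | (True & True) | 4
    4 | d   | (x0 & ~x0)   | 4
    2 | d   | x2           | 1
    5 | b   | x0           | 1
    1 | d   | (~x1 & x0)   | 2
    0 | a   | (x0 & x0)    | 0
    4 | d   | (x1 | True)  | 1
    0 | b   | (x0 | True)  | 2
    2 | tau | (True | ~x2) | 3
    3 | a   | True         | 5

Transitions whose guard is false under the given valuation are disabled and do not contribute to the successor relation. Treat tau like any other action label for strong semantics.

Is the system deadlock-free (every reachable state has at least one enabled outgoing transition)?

Reachable = {0,2,3,5}
  0: b→2  [1 out]
  2: a→2  tau→3  [2 out]
  3: a→5  [1 out]
  5: ∅  [STUCK]
trace reaching 5: b·tau·a

Answer: DEADLOCK at state 5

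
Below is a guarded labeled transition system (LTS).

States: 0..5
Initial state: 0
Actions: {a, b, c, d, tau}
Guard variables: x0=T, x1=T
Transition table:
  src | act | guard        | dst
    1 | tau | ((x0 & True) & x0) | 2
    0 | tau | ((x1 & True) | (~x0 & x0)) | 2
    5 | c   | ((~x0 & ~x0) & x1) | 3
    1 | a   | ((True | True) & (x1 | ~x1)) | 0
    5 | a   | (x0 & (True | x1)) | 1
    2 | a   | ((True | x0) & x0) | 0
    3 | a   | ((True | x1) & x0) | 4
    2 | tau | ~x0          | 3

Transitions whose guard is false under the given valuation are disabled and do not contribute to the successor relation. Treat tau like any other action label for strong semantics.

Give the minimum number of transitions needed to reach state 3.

Breadth-first toward 3:
  depth 0: {0}
  depth 1: {2}
3 never appears.

Answer: UNREACHABLE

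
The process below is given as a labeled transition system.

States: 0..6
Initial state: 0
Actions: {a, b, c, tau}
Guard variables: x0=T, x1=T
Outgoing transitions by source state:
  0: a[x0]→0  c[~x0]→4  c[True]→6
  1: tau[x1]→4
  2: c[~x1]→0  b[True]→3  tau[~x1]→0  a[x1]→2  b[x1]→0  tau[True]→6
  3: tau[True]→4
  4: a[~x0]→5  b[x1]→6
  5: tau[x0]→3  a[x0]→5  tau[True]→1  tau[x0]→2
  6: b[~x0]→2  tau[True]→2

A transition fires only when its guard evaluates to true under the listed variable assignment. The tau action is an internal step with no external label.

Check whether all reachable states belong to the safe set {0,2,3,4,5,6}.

Answer: INVARIANT HOLDS

Trace:
Inv-set: {0,2,3,4,5,6}
R = {0,2,3,4,6}
  0: ok
  2: ok
  3: ok
  4: ok
  6: ok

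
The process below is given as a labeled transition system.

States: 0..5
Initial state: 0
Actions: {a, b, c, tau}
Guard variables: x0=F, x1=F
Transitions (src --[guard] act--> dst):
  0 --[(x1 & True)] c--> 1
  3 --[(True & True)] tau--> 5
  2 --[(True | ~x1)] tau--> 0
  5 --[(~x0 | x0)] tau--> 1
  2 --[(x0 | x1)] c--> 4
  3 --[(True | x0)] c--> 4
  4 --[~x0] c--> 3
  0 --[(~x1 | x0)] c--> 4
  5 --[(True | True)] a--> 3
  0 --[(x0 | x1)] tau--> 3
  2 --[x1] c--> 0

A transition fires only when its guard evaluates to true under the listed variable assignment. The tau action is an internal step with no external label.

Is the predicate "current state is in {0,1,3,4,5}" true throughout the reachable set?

Answer: INVARIANT HOLDS

Working:
Safe = {0,1,3,4,5}
R = {0,1,3,4,5}
  0: ✓
  1: ✓
  3: ✓
  4: ✓
  5: ✓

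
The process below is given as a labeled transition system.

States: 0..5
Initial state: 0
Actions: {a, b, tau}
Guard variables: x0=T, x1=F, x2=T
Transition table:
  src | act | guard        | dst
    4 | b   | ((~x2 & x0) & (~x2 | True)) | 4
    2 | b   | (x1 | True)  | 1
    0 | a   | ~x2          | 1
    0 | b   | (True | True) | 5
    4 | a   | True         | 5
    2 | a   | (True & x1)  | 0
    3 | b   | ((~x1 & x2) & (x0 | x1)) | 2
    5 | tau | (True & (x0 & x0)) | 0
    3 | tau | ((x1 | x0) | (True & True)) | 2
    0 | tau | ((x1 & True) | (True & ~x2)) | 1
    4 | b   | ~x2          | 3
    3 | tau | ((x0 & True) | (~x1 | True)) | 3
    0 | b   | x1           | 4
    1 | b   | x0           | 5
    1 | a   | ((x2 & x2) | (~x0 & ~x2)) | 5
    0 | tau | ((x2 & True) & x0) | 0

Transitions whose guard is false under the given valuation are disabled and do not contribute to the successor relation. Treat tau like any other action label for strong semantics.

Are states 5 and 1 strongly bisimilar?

Refine partition for ~:
  round 0: {{0,1,2,3,4,5}}
  round 1: {{0,3},{1},{2},{4},{5}}
  round 2: {{0},{1},{2},{3},{4},{5}}
stable after 3 split(s): 6 block(s)
class of 5: {5}; class of 1: {1}

Answer: NOT BISIMILAR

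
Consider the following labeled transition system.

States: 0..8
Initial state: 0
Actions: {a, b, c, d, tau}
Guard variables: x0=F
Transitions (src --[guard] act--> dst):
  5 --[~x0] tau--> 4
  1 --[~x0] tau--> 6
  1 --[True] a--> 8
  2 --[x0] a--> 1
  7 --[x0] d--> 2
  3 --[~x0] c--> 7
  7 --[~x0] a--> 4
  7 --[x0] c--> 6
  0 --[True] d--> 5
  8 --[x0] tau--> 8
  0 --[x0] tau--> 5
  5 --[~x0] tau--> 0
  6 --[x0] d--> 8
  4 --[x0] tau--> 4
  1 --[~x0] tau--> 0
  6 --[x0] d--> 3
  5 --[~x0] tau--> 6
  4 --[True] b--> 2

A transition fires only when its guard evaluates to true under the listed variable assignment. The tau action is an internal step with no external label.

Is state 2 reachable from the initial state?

Guard filter leaves 10 enabled edge(s).
Layer 0: {0}
Layer 1: {5}  total {0,5}
Layer 2: {4,6}  total {0,4,5,6}
Layer 3: {2}  total {0,2,4,5,6}
R = {0,2,4,5,6}
Path to 2: d·tau·b

Answer: REACHABLE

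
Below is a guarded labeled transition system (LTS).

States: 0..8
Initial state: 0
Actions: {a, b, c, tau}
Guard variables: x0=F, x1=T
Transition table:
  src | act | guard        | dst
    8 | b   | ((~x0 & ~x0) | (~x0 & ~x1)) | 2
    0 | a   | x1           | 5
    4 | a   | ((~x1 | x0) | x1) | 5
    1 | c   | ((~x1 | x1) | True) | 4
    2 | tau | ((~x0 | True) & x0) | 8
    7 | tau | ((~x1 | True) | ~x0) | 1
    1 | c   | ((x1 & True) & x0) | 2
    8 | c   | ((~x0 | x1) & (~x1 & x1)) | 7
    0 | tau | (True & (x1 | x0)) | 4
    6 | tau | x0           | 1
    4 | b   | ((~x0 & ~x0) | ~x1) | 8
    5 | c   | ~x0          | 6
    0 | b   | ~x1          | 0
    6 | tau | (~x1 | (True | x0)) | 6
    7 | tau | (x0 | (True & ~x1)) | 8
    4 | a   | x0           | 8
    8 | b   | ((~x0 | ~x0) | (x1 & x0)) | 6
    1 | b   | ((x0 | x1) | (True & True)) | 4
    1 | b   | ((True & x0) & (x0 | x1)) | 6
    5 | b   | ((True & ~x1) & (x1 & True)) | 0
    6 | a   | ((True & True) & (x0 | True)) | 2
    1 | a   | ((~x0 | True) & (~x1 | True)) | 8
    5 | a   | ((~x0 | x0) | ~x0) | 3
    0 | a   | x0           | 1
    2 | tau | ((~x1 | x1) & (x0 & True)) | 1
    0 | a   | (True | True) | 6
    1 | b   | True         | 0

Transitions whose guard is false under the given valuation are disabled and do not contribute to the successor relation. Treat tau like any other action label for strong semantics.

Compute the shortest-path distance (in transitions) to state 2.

BFS to 2:
  L0 = {0}
  L1 = {4,5,6}
  L2 = {2,3,8}
first hit 2 at d=2 via a·a

Answer: 2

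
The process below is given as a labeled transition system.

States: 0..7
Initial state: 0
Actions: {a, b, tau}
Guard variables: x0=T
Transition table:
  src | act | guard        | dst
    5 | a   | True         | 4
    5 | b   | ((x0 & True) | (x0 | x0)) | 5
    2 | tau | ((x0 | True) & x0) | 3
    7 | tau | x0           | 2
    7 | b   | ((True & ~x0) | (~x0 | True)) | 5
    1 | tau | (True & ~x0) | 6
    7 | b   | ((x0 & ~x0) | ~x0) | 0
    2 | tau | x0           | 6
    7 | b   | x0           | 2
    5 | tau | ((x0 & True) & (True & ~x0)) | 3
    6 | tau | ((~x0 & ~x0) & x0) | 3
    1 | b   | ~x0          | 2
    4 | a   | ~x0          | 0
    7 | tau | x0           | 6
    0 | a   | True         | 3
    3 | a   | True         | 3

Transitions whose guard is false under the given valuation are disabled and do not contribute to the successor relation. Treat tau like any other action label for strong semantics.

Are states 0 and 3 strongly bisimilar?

Bisimulation quotient by refinement:
  round 0: {{0,1,2,3,4,5,6,7}}
  round 1: {{0,3},{1,4,6},{2},{5},{7}}
stable after 2 split(s): 5 block(s)
0∈{0,3}, 3∈{0,3}

Answer: BISIMILAR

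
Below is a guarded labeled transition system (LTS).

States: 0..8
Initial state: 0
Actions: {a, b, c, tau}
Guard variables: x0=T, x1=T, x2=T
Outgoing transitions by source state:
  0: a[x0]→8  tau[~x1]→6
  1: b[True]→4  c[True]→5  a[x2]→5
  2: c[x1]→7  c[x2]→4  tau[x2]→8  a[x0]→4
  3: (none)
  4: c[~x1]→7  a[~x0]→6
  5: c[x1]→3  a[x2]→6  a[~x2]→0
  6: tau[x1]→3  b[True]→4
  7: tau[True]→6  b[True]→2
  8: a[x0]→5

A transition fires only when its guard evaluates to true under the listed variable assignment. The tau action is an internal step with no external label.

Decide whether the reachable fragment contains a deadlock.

Reachable = {0,3,4,5,6,8}
  0: a→8  [1 out]
  3: ∅  [deadlock]
  4: ∅  [deadlock]
  5: a→6  c→3  [2 out]
  6: b→4  tau→3  [2 out]
  8: a→5  [1 out]
witness 3: a·a·c

Answer: DEADLOCK at state 3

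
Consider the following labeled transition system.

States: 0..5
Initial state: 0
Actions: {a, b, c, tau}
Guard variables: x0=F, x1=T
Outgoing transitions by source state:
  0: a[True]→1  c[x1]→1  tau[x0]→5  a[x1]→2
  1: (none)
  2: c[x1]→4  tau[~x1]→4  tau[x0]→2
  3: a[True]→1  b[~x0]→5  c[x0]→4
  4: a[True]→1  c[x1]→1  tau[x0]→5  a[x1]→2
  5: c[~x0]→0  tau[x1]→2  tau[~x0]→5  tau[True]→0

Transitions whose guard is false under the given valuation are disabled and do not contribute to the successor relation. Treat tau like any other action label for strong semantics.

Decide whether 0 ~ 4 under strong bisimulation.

Answer: BISIMILAR

Analysis:
Bisimulation quotient by refinement:
  round 0: {{0,1,2,3,4,5}}
  round 1: {{0,4},{1},{2},{3},{5}}
stable after 2 split(s): 5 block(s)
[0]={0,4}  [4]={0,4}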